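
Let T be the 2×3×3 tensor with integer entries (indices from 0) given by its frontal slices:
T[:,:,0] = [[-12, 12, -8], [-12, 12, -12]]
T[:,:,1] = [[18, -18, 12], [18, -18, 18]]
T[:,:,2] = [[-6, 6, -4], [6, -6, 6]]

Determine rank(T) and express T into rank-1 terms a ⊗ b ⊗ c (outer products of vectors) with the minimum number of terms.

rank(T) = 2

Lower bound: in the mode-2 unfolding of T (rows indexed by j, columns by (i,k)) the 2×2 minor on rows j ∈ {0, 2}, columns (i,k) ∈ {(0,0), (1,0)} is det [[-12, -12], [-8, -12]] = 48 ≠ 0, so that unfolding has rank ≥ 2 and hence rank(T) ≥ 2 (CP rank is at least every unfolding rank, though it can be larger).
Upper bound: with S_k = T[:,:,k], the two rank-1 terms a₁b₁ᵀ, a₂b₂ᵀ are the rank-1 members of the pencil x·S₀ + y·S₂.
The 2×2 minor of x·S₀ + y·S₂ on rows {0,1}, columns {0,2} is 48·x² − 12·y² = 12·(2·x − y)(2·x + y), vanishing at (x:y) = (1:2) and (1:-2).
M₁ = S₀ + 2·S₂ = [[-24, 24, -16], [0, 0, 0]] = (-8)·[1, 0][3, -3, 2]ᵀ and M₂ = S₀ − 2·S₂ = [[0, 0, 0], [-24, 24, -24]] = (-24)·[0, 1][1, -1, 1]ᵀ, so take a₁ = [1, 0], b₁ = [3, -3, 2], a₂ = [0, 1], b₂ = [1, -1, 1].
Each slice is an integer combination of E₁ = a₁b₁ᵀ and E₂ = a₂b₂ᵀ: S₀ = −4·E₁ − 12·E₂, S₁ = 6·E₁ + 18·E₂, S₂ = −2·E₁ + 6·E₂; reading off coefficients, c₁ = [-4, 6, -2] and c₂ = [-12, 18, 6].
Hence T = [1, 0] ⊗ [3, -3, 2] ⊗ [-4, 6, -2] + [0, 1] ⊗ [1, -1, 1] ⊗ [-12, 18, 6], so rank(T) ≤ 2.
These bounds meet, so rank(T) = 2.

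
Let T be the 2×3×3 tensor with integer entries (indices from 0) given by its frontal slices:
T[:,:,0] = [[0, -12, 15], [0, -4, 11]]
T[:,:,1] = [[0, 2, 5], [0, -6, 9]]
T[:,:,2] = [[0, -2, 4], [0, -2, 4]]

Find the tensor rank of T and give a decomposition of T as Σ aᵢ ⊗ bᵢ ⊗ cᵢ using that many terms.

rank(T) = 2

Lower bound: the mode-1 unfolding of T (rows indexed by i, columns by (j,k) = (0,0), (0,1), (0,2), (1,0), (1,1), (1,2), (2,0), (2,1), (2,2)) is [[0, 0, 0, -12, 2, -2, 15, 5, 4], [0, 0, 0, -4, -6, -2, 11, 9, 4]].
There the 2×2 minor on rows i ∈ {0, 1}, columns (j,k) ∈ {(1,0), (1,1)} is det [[-12, 2], [-4, -6]] = 80 ≠ 0, so this unfolding has rank ≥ 2; CP rank is at least every unfolding rank, so rank(T) ≥ 2. (Unfolding ranks only ever bound the CP rank from below — rank(T) can be strictly larger than all of them — so the matching upper bound has to come from an explicit 2-term decomposition.)
Upper bound — finding two terms. Write S_k = T[:,:,k] for the frontal slices: S₀ = [[0, -12, 15], [0, -4, 11]], S₁ = [[0, 2, 5], [0, -6, 9]], S₂ = [[0, -2, 4], [0, -2, 4]].
If T = a₁ ⊗ b₁ ⊗ c₁ + a₂ ⊗ b₂ ⊗ c₂ then each S_k = c₁[k]·a₁b₁ᵀ + c₂[k]·a₂b₂ᵀ. S₀ and S₁ are linearly independent, so a₁b₁ᵀ and a₂b₂ᵀ must span the same plane of matrices: they are the rank-1 matrices of the form x·S₀ + y·S₁.
The 2×2 minor of x·S₀ + y·S₁ on rows {0,1}, columns {1,2} is −72·x² + 24·xy + 48·y² = (-24)·(3·x + 2·y)(x − y), vanishing at (x:y) = (2:-3) and (1:1).
M₁ = 2·S₀ − 3·S₁ = [[0, -30, 15], [0, 10, -5]] = (-5)·[3, -1][0, 2, -1]ᵀ and M₂ = S₀ + S₁ = [[0, -10, 20], [0, -10, 20]] = (-10)·[1, 1][0, 1, -2]ᵀ, so take a₁ = [3, -1], b₁ = [0, 2, -1], a₂ = [1, 1], b₂ = [0, 1, -2].
Each slice is an integer combination of E₁ = a₁b₁ᵀ and E₂ = a₂b₂ᵀ: S₀ = −E₁ − 6·E₂, S₁ = E₁ − 4·E₂, S₂ = −2·E₂; reading off coefficients, c₁ = [-1, 1, 0] and c₂ = [-6, -4, -2].
Hence T = [3, -1] ⊗ [0, 2, -1] ⊗ [-1, 1, 0] + [1, 1] ⊗ [0, 1, -2] ⊗ [-6, -4, -2], so rank(T) ≤ 2.
These bounds meet, so rank(T) = 2.
Check entry T[1,2,0] = 11: (-1)·(-1)·(-1) + (1)·(-2)·(-6) = 11.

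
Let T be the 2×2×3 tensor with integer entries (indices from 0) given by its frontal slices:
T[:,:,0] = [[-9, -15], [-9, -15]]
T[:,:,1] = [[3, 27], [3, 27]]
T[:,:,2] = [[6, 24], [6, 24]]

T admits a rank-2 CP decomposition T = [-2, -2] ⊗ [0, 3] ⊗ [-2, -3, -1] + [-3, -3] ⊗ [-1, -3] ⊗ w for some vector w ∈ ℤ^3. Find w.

w = [-3, 1, 2]

Subtract the known terms from T to get the rank-1 residual R = [-3, -3] ⊗ [-1, -3] ⊗ w, so R[i,j,k] = a[i]·b[j]·w[k]. Pick indices with nonzero a[0]·b[0] = (-3)·(-1) = 3. Only the fibre through (0,0,·) is needed: R[0,0,:] = T[0,0,:] − Σₗ aₗ[0]bₗ[0]cₗ = [-9, 3, 6] − (-2)·(0)·[-2, -3, -1] = [-9, 3, 6]. Then w[k] = R[0,0,k] / 3 for each k, giving w = [-9, 3, 6] / 3 = [-3, 1, 2].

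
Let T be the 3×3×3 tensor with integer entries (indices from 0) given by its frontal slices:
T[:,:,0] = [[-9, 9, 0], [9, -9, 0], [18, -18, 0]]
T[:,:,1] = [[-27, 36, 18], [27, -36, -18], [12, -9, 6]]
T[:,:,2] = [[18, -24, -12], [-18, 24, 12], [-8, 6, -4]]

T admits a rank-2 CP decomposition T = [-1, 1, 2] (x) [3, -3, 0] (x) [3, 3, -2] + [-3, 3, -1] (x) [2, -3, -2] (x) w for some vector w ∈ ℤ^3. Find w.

Subtract the known terms from T to get the rank-1 residual R = [-3, 3, -1] (x) [2, -3, -2] (x) w, so R[i,j,k] = a[i]·b[j]·w[k]. Pick indices with nonzero a[0]·b[0] = (-3)·(2) = -6. Only the fibre through (0,0,·) is needed: R[0,0,:] = T[0,0,:] − Σₗ aₗ[0]bₗ[0]cₗ = [-9, -27, 18] − (-1)·(3)·[3, 3, -2] = [0, -18, 12]. Then w[k] = R[0,0,k] / -6 for each k, giving w = [0, -18, 12] / -6 = [0, 3, -2].

w = [0, 3, -2]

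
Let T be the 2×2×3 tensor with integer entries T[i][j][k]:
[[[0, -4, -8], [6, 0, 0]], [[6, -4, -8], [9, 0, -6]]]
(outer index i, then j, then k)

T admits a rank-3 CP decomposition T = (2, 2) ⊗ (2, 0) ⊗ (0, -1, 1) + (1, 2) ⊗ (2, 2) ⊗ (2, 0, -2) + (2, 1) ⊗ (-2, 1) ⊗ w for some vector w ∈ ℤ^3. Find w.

w = (1, 0, 2)

Subtract the known terms from T to get the rank-1 residual R = (2, 1) ⊗ (-2, 1) ⊗ w, so R[i,j,k] = a[i]·b[j]·w[k]. Pick indices with nonzero a[0]·b[0] = (2)·(-2) = -4. Only the fibre through (0,0,·) is needed: R[0,0,:] = T[0,0,:] − Σₗ aₗ[0]bₗ[0]cₗ = [0, -4, -8] − (2)·(2)·(0, -1, 1) − (1)·(2)·(2, 0, -2) = [-4, 0, -8]. Then w[k] = R[0,0,k] / -4 for each k, giving w = [-4, 0, -8] / -4 = (1, 0, 2).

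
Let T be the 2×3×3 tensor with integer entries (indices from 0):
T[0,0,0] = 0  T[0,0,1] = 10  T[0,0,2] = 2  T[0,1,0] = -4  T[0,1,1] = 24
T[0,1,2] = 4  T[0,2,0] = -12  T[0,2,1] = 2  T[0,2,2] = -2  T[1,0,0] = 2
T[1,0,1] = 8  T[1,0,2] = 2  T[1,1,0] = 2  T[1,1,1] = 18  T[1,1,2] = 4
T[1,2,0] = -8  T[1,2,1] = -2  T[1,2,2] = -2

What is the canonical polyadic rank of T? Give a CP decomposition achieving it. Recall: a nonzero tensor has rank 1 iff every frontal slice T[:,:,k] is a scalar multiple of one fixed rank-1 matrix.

rank(T) = 2

Lower bound: the mode-2 unfolding of T (rows indexed by j, columns by (i,k) = (0,0), (0,1), (0,2), (1,0), (1,1), (1,2)) is [[0, 10, 2, 2, 8, 2], [-4, 24, 4, 2, 18, 4], [-12, 2, -2, -8, -2, -2]].
There the 2×2 minor on rows j ∈ {0, 1}, columns (i,k) ∈ {(0,0), (0,1)} is det [[0, 10], [-4, 24]] = 40 ≠ 0, so this unfolding has rank ≥ 2; CP rank is at least every unfolding rank, so rank(T) ≥ 2. (Unfolding ranks only ever bound the CP rank from below — rank(T) can be strictly larger than all of them — so the matching upper bound has to come from an explicit 2-term decomposition.)
Upper bound — finding two terms. Write S_k = T[:,:,k] for the frontal slices: S₀ = [[0, -4, -12], [2, 2, -8]], S₁ = [[10, 24, 2], [8, 18, -2]], S₂ = [[2, 4, -2], [2, 4, -2]].
If T = a₁ ⊗ b₁ ⊗ c₁ + a₂ ⊗ b₂ ⊗ c₂ then each S_k = c₁[k]·a₁b₁ᵀ + c₂[k]·a₂b₂ᵀ. S₀ and S₁ are linearly independent, so a₁b₁ᵀ and a₂b₂ᵀ must span the same plane of matrices: they are the rank-1 matrices of the form x·S₀ + y·S₁.
The 2×2 minor of x·S₀ + y·S₁ on rows {0,1}, columns {0,1} is 8·x² + 4·xy − 12·y² = 4·(2·x + 3·y)(x − y), vanishing at (x:y) = (3:-2) and (1:1).
M₁ = 3·S₀ − 2·S₁ = [[-20, -60, -40], [-10, -30, -20]] = (-10)·[2, 1][1, 3, 2]ᵀ and M₂ = S₀ + S₁ = [[10, 20, -10], [10, 20, -10]] = 10·[1, 1][1, 2, -1]ᵀ, so take a₁ = [2, 1], b₁ = [1, 3, 2], a₂ = [1, 1], b₂ = [1, 2, -1].
Each slice is an integer combination of E₁ = a₁b₁ᵀ and E₂ = a₂b₂ᵀ: S₀ = −2·E₁ + 4·E₂, S₁ = 2·E₁ + 6·E₂, S₂ = 2·E₂; reading off coefficients, c₁ = [-2, 2, 0] and c₂ = [4, 6, 2].
Hence T = [2, 1] ⊗ [1, 3, 2] ⊗ [-2, 2, 0] + [1, 1] ⊗ [1, 2, -1] ⊗ [4, 6, 2], so rank(T) ≤ 2.
These bounds meet, so rank(T) = 2.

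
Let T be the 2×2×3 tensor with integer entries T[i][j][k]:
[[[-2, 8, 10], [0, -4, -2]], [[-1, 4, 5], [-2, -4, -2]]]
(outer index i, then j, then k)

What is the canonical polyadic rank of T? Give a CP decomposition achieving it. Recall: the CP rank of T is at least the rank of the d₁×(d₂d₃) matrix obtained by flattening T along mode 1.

Lower bound: the mode-3 unfolding of T (rows indexed by k, columns by (i,j) = (0,0), (0,1), (1,0), (1,1)) is [[-2, 0, -1, -2], [8, -4, 4, -4], [10, -2, 5, -2]].
There the 3×3 minor on rows k ∈ {0, 1, 2}, columns (i,j) ∈ {(0,0), (0,1), (1,1)} is det [[-2, 0, -2], [8, -4, -4], [10, -2, -2]] = -48 ≠ 0, so this unfolding has rank ≥ 3; CP rank is at least every unfolding rank, so rank(T) ≥ 3. (Flattening ranks never certify an upper bound on CP rank; for that we must actually write T with 3 rank-1 terms.)
Upper bound: T is a sum of 3 rank-1 terms, T = [1, 0] ⊗ [0, 1] ⊗ [4, 4, 2] + [2, 1] ⊗ [1, -2] ⊗ [1, 2, 1] + [2, 1] ⊗ [1, 0] ⊗ [-2, 2, 4] (written with every a and b primitive with positive leading entry and the scale carried by c; CP decompositions are not unique, and this one is verified by expanding entrywise), so rank(T) ≤ 3.
These bounds meet, so rank(T) = 3.
Check entry T[1,0,0] = -1: (0)·(0)·(4) + (1)·(1)·(1) + (1)·(1)·(-2) = -1.

rank(T) = 3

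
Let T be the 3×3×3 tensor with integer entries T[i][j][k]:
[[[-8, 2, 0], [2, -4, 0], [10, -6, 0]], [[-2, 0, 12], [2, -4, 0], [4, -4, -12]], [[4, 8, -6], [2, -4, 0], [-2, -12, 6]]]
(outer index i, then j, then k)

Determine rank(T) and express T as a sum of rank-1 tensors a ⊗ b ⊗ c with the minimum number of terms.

Lower bound: the mode-3 unfolding of T (rows indexed by k, columns by (i,j) = (0,0), (0,1), (0,2), (1,0), (1,1), (1,2), (2,0), (2,1), (2,2)) is [[-8, 2, 10, -2, 2, 4, 4, 2, -2], [2, -4, -6, 0, -4, -4, 8, -4, -12], [0, 0, 0, 12, 0, -12, -6, 0, 6]].
There the 3×3 minor on rows k ∈ {0, 1, 2}, columns (i,j) ∈ {(0,0), (0,1), (1,0)} is det [[-8, 2, -2], [2, -4, 0], [0, 0, 12]] = 336 ≠ 0, so this unfolding has rank ≥ 3; CP rank is at least every unfolding rank, so rank(T) ≥ 3. (Flattening ranks never certify an upper bound on CP rank; for that we must actually write T with 3 rank-1 terms.)
Upper bound: T is a sum of 3 rank-1 terms, T = (1, 1, 1) ⊗ (1, -1, -2) ⊗ (-2, 4, 0) + (1, 2, -2) ⊗ (1, 0, -1) ⊗ (-2, -2, 4) + (2, -2, -1) ⊗ (1, 0, -1) ⊗ (-2, 0, -2) (one valid choice — decompositions are not unique — normalised so each a, b is primitive with positive first nonzero entry; check it by expanding all entries), so rank(T) ≤ 3.
These bounds meet, so rank(T) = 3.

rank(T) = 3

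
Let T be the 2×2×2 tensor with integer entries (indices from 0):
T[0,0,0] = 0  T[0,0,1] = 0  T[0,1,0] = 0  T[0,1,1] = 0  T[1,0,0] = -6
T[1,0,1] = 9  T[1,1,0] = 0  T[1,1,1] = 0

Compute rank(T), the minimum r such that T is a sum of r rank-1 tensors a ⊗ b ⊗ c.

1

Lower bound: T ≠ 0 (e.g. T[1,0,0] = -6), so rank(T) ≥ 1.
Upper bound: if T = a ⊗ b ⊗ c then every fibre of T is a multiple of the corresponding factor, so read the factors off the fibres through the nonzero entry T[1,0,0] = -6.
The mode-1 fibre T[:,0,0] = [0, -6] gives a = (0, 1) (primitive direction); the mode-2 fibre T[1,:,0] = [-6, 0] gives b = (1, 0); then c[k] = T[1,0,k] / (a[1]·b[0]) = [-6, 9] / 1 = (-6, 9).
Expanding (0, 1) ⊗ (1, 0) ⊗ (-6, 9) reproduces all 8 entries of T, so T = (0, 1) ⊗ (1, 0) ⊗ (-6, 9) and rank(T) ≤ 1.
These bounds meet, so rank(T) = 1.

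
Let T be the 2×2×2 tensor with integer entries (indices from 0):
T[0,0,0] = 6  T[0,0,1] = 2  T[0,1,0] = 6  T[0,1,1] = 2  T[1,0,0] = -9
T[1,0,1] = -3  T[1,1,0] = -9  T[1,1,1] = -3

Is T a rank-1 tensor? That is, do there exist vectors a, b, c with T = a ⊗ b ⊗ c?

If T = a ⊗ b ⊗ c then every fibre of T is a multiple of the corresponding factor, so read the factors off the fibres through the nonzero entry T[0,0,0] = 6.
The mode-1 fibre T[:,0,0] = [6, -9] gives a = (2, -3) (primitive direction); the mode-2 fibre T[0,:,0] = [6, 6] gives b = (1, 1); then c[k] = T[0,0,k] / (a[0]·b[0]) = [6, 2] / 2 = (3, 1).
Expanding (2, -3) ⊗ (1, 1) ⊗ (3, 1) reproduces all 8 entries of T, so T = (2, -3) ⊗ (1, 1) ⊗ (3, 1) and rank(T) ≤ 1.
Equivalently every frontal slice T[:,:,k] is c[k] times the rank-1 matrix (2, -3) ⊗ (1, 1). So T has rank 1 (it is nonzero).

Yes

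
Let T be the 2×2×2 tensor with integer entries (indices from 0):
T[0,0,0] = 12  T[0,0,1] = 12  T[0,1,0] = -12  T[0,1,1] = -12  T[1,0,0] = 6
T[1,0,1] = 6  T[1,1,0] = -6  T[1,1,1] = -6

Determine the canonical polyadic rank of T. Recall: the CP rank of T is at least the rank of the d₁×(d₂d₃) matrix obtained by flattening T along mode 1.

1

Lower bound: T ≠ 0 (e.g. T[0,0,0] = 12), so rank(T) ≥ 1.
Upper bound: if T = a ⊗ b ⊗ c then every fibre of T is a multiple of the corresponding factor, so read the factors off the fibres through the nonzero entry T[0,0,0] = 12.
The mode-1 fibre T[:,0,0] = [12, 6] gives a = [2, 1] (primitive direction); the mode-2 fibre T[0,:,0] = [12, -12] gives b = [1, -1]; then c[k] = T[0,0,k] / (a[0]·b[0]) = [12, 12] / 2 = [6, 6].
Expanding [2, 1] ⊗ [1, -1] ⊗ [6, 6] reproduces all 8 entries of T, so T = [2, 1] ⊗ [1, -1] ⊗ [6, 6] and rank(T) ≤ 1.
These bounds meet, so rank(T) = 1.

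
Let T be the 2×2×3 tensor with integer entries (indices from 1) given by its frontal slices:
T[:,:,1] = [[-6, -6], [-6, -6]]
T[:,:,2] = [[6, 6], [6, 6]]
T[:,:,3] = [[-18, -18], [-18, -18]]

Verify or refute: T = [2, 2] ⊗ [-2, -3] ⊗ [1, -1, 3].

Reconstruct entry (1,1,1) from the claimed factors: Σₗ aₗ[1]bₗ[1]cₗ[1] = (2)·(-2)·(1) = -4, but T[1,1,1] = -6. The claim is false.

No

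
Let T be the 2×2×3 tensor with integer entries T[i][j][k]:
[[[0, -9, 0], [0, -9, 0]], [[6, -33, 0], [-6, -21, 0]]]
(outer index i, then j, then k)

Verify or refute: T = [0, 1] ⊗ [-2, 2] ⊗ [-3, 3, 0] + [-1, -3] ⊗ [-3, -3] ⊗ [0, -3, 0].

Yes

Reconstruct entrywise from the claimed factors. For example, T[0,0,0] = 0 and Σₗ aₗ[0]bₗ[0]cₗ[0] = (0)·(-2)·(-3) + (-1)·(-3)·(0) = 0; checking all 12 entries, every one matches. The claim holds.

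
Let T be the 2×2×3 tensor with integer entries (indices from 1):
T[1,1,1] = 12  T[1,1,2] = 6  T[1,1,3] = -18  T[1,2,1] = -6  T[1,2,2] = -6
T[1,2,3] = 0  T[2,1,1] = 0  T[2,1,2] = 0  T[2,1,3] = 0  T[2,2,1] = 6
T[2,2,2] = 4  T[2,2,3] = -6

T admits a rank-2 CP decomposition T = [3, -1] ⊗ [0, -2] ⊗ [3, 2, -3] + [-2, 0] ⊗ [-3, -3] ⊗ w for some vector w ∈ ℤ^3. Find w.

Subtract the known terms from T to get the rank-1 residual R = [-2, 0] ⊗ [-3, -3] ⊗ w, so R[i,j,k] = a[i]·b[j]·w[k]. Pick indices with nonzero a[1]·b[1] = (-2)·(-3) = 6. Only the fibre through (1,1,·) is needed: R[1,1,:] = T[1,1,:] − Σₗ aₗ[1]bₗ[1]cₗ = [12, 6, -18] − (3)·(0)·[3, 2, -3] = [12, 6, -18]. Then w[k] = R[1,1,k] / 6 for each k, giving w = [12, 6, -18] / 6 = [2, 1, -3].

w = [2, 1, -3]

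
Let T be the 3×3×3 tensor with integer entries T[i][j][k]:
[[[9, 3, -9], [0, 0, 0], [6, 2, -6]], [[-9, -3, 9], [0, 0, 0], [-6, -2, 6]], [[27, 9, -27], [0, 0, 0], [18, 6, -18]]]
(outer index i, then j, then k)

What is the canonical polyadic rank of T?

Lower bound: T ≠ 0 (e.g. T[0,0,0] = 9), so rank(T) ≥ 1.
Upper bound: if T = a ⊗ b ⊗ c then every fibre of T is a multiple of the corresponding factor, so read the factors off the fibres through the nonzero entry T[0,0,0] = 9.
The mode-1 fibre T[:,0,0] = [9, -9, 27] gives a = (1, -1, 3) (primitive direction); the mode-2 fibre T[0,:,0] = [9, 0, 6] gives b = (3, 0, 2); then c[k] = T[0,0,k] / (a[0]·b[0]) = [9, 3, -9] / 3 = (3, 1, -3).
Expanding (1, -1, 3) ⊗ (3, 0, 2) ⊗ (3, 1, -3) reproduces all 27 entries of T, so T = (1, -1, 3) ⊗ (3, 0, 2) ⊗ (3, 1, -3) and rank(T) ≤ 1.
These bounds meet, so rank(T) = 1.

1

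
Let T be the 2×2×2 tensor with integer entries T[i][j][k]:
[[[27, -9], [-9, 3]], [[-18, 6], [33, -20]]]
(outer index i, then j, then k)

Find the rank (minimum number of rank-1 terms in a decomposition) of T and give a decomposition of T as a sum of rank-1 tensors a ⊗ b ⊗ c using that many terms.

rank(T) = 2

Lower bound: the mode-2 unfolding of T (rows indexed by j, columns by (i,k) = (0,0), (0,1), (1,0), (1,1)) is [[27, -9, -18, 6], [-9, 3, 33, -20]].
There the 2×2 minor on rows j ∈ {0, 1}, columns (i,k) ∈ {(0,0), (1,0)} is det [[27, -18], [-9, 33]] = 729 ≠ 0, so this unfolding has rank ≥ 2; CP rank is at least every unfolding rank, so rank(T) ≥ 2. (This is only a lower bound: in general the CP rank may exceed every unfolding rank, so we still need to exhibit 2 rank-1 terms summing to T.)
Upper bound — finding two terms. Write S_k = T[:,:,k] for the frontal slices: S₀ = [[27, -9], [-18, 33]], S₁ = [[-9, 3], [6, -20]].
If T = a₁ ⊗ b₁ ⊗ c₁ + a₂ ⊗ b₂ ⊗ c₂ then each S_k = c₁[k]·a₁b₁ᵀ + c₂[k]·a₂b₂ᵀ. S₀ and S₁ are linearly independent, so a₁b₁ᵀ and a₂b₂ᵀ must span the same plane of matrices: they are the rank-1 matrices of the form x·S₀ + y·S₁.
det(x·S₀ + y·S₁) is 729·x² − 729·xy + 162·y² = 81·(3·x − 2·y)(3·x − y), vanishing at (x:y) = (2:3) and (1:3).
M₁ = 2·S₀ + 3·S₁ = [[27, -9], [-18, 6]] = 3·[3, -2][3, -1]ᵀ and M₂ = S₀ + 3·S₁ = [[0, 0], [0, -27]] = (-27)·[0, 1][0, 1]ᵀ, so take a₁ = [3, -2], b₁ = [3, -1], a₂ = [0, 1], b₂ = [0, 1].
Each slice is an integer combination of E₁ = a₁b₁ᵀ and E₂ = a₂b₂ᵀ: S₀ = 3·E₁ + 27·E₂, S₁ = −E₁ − 18·E₂; reading off coefficients, c₁ = [3, -1] and c₂ = [27, -18].
Hence T = [3, -2] ⊗ [3, -1] ⊗ [3, -1] + [0, 1] ⊗ [0, 1] ⊗ [27, -18], so rank(T) ≤ 2.
These bounds meet, so rank(T) = 2.
Check entry T[1,0,0] = -18: (-2)·(3)·(3) + (1)·(0)·(27) = -18.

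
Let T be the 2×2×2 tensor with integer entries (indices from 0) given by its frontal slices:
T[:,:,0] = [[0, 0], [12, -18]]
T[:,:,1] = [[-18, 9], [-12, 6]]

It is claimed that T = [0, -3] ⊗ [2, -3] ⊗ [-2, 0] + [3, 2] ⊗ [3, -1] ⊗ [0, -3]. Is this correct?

Reconstruct entry (0,0,1) from the claimed factors: Σₗ aₗ[0]bₗ[0]cₗ[1] = (0)·(2)·(0) + (3)·(3)·(-3) = -27, but T[0,0,1] = -18. The claim is false.

No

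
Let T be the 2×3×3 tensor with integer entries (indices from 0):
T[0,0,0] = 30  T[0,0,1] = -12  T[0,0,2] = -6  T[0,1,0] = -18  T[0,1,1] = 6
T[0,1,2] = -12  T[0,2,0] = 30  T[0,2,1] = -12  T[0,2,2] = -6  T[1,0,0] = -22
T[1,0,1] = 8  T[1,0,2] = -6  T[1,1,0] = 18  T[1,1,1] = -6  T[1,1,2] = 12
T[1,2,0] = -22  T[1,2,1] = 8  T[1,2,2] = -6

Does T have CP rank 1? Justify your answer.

No

The mode-1 unfolding of T (rows indexed by i, columns by (j,k) = (0,0), (0,1), (0,2), (1,0), (1,1), (1,2), (2,0), (2,1), (2,2)) is [[30, -12, -6, -18, 6, -12, 30, -12, -6], [-22, 8, -6, 18, -6, 12, -22, 8, -6]].
There the 2×2 minor on rows i ∈ {0, 1}, columns (j,k) ∈ {(0,0), (0,1)} is det [[30, -12], [-22, 8]] = -24 ≠ 0, so this unfolding has rank ≥ 2; CP rank is at least every unfolding rank, so rank(T) ≥ 2.
In particular rank(T) ≥ 2 > 1, so T is not rank-1.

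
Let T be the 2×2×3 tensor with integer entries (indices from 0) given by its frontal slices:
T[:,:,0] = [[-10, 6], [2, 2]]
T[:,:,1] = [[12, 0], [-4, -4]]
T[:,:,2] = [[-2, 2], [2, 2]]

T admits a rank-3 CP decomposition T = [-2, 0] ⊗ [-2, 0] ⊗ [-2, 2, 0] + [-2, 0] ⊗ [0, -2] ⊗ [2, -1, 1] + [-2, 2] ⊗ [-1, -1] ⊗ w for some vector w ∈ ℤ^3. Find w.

w = [-1, 2, -1]

Subtract the known terms from T to get the rank-1 residual R = [-2, 2] ⊗ [-1, -1] ⊗ w, so R[i,j,k] = a[i]·b[j]·w[k]. Pick indices with nonzero a[0]·b[0] = (-2)·(-1) = 2. Only the fibre through (0,0,·) is needed: R[0,0,:] = T[0,0,:] − Σₗ aₗ[0]bₗ[0]cₗ = [-10, 12, -2] − (-2)·(-2)·[-2, 2, 0] − (-2)·(0)·[2, -1, 1] = [-2, 4, -2]. Then w[k] = R[0,0,k] / 2 for each k, giving w = [-2, 4, -2] / 2 = [-1, 2, -1].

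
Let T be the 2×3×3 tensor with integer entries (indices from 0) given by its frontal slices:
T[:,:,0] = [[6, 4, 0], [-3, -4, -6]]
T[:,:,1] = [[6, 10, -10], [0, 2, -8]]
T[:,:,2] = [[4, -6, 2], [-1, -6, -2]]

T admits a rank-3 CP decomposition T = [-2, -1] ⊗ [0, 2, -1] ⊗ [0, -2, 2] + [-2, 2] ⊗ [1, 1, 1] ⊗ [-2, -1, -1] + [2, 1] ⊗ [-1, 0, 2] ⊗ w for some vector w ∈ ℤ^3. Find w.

Subtract the known terms from T to get the rank-1 residual R = [2, 1] ⊗ [-1, 0, 2] ⊗ w, so R[i,j,k] = a[i]·b[j]·w[k]. Pick indices with nonzero a[0]·b[0] = (2)·(-1) = -2. Only the fibre through (0,0,·) is needed: R[0,0,:] = T[0,0,:] − Σₗ aₗ[0]bₗ[0]cₗ = [6, 6, 4] − (-2)·(0)·[0, -2, 2] − (-2)·(1)·[-2, -1, -1] = [2, 4, 2]. Then w[k] = R[0,0,k] / -2 for each k, giving w = [2, 4, 2] / -2 = [-1, -2, -1].

w = [-1, -2, -1]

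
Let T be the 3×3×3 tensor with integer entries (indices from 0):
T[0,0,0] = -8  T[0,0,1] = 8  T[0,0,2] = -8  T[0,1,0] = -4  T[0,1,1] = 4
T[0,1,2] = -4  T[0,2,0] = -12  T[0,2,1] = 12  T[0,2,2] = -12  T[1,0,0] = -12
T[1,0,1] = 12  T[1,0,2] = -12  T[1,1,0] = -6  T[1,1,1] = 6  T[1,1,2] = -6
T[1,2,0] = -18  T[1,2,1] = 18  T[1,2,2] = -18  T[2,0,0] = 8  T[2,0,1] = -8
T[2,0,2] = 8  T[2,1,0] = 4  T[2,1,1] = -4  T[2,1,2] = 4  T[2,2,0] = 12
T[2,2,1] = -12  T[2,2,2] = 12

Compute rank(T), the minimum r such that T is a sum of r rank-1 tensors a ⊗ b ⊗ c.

1

Lower bound: T ≠ 0 (e.g. T[0,0,0] = -8), so rank(T) ≥ 1.
Upper bound: the mode-1 fibre T[:,0,0] = [-8, -12, 8] gives a = [2, 3, -2] (primitive direction); the mode-2 fibre T[0,:,0] = [-8, -4, -12] gives b = [2, 1, 3]; then c[k] = T[0,0,k] / (a[0]·b[0]) = [-8, 8, -8] / 4 = [-2, 2, -2].
Expanding [2, 3, -2] ⊗ [2, 1, 3] ⊗ [-2, 2, -2] reproduces all 27 entries of T, so T = [2, 3, -2] ⊗ [2, 1, 3] ⊗ [-2, 2, -2] and rank(T) ≤ 1.
These bounds meet, so rank(T) = 1.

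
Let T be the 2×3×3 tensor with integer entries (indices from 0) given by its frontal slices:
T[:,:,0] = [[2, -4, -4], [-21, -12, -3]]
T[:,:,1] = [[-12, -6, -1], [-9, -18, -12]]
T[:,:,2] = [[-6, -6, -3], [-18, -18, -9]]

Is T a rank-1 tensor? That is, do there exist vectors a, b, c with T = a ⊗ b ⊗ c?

No

The mode-1 unfolding of T (rows indexed by i, columns by (j,k) = (0,0), (0,1), (0,2), (1,0), (1,1), (1,2), (2,0), (2,1), (2,2)) is [[2, -12, -6, -4, -6, -6, -4, -1, -3], [-21, -9, -18, -12, -18, -18, -3, -12, -9]].
There the 2×2 minor on rows i ∈ {0, 1}, columns (j,k) ∈ {(0,0), (0,1)} is det [[2, -12], [-21, -9]] = -270 ≠ 0, so this unfolding has rank ≥ 2; CP rank is at least every unfolding rank, so rank(T) ≥ 2.
In particular rank(T) ≥ 2 > 1, so T is not rank-1.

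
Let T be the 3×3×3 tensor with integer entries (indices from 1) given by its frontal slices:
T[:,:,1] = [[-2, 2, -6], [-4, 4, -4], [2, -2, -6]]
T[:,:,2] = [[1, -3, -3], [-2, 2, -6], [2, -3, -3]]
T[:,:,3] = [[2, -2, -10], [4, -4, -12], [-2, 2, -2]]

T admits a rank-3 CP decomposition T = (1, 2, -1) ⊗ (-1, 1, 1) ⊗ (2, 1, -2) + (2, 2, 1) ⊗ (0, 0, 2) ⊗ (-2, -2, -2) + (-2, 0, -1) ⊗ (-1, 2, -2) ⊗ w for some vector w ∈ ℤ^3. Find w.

w = (0, 1, 0)

Subtract the known terms from T to get the rank-1 residual R = (-2, 0, -1) ⊗ (-1, 2, -2) ⊗ w, so R[i,j,k] = a[i]·b[j]·w[k]. Pick indices with nonzero a[1]·b[1] = (-2)·(-1) = 2. Only the fibre through (1,1,·) is needed: R[1,1,:] = T[1,1,:] − Σₗ aₗ[1]bₗ[1]cₗ = [-2, 1, 2] − (1)·(-1)·(2, 1, -2) − (2)·(0)·(-2, -2, -2) = [0, 2, 0]. Then w[k] = R[1,1,k] / 2 for each k, giving w = [0, 2, 0] / 2 = (0, 1, 0).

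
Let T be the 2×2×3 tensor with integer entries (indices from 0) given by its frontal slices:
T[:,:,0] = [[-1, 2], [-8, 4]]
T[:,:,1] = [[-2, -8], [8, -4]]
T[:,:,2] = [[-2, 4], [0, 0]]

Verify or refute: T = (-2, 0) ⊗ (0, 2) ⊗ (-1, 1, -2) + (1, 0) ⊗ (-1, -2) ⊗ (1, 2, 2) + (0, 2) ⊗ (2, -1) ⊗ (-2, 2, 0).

Yes

Reconstruct entrywise from the claimed factors. For example, T[0,0,2] = -2 and Σₗ aₗ[0]bₗ[0]cₗ[2] = (-2)·(0)·(-2) + (1)·(-1)·(2) + (0)·(2)·(0) = -2; checking all 12 entries, every one matches. The claim holds.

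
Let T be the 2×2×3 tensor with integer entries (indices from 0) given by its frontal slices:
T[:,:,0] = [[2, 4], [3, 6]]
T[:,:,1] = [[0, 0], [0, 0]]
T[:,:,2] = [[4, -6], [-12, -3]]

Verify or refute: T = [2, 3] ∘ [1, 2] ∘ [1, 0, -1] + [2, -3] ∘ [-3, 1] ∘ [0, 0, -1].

Yes

Reconstruct entrywise from the claimed factors. For example, T[1,1,1] = 0 and Σₗ aₗ[1]bₗ[1]cₗ[1] = (3)·(2)·(0) + (-3)·(1)·(0) = 0; checking all 12 entries, every one matches. The claim holds.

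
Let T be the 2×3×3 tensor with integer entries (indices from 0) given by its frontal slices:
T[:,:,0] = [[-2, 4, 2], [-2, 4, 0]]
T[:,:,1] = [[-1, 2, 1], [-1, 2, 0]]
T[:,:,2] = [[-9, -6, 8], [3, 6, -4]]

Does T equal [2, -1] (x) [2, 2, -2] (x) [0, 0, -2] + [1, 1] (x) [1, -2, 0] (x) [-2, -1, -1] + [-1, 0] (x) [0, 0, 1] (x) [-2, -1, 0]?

Yes

Reconstruct entrywise from the claimed factors. For example, T[0,0,1] = -1 and Σₗ aₗ[0]bₗ[0]cₗ[1] = (2)·(2)·(0) + (1)·(1)·(-1) + (-1)·(0)·(-1) = -1; checking all 18 entries, every one matches. The claim holds.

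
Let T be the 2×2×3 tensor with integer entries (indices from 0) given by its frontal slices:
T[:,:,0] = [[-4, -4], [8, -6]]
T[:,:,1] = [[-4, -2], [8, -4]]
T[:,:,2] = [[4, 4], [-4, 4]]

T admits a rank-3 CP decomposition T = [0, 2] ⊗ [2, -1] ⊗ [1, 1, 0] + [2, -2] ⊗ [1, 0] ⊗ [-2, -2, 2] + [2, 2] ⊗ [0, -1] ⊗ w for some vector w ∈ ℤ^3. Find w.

Subtract the known terms from T to get the rank-1 residual R = [2, 2] ⊗ [0, -1] ⊗ w, so R[i,j,k] = a[i]·b[j]·w[k]. Pick indices with nonzero a[0]·b[1] = (2)·(-1) = -2. Only the fibre through (0,1,·) is needed: R[0,1,:] = T[0,1,:] − Σₗ aₗ[0]bₗ[1]cₗ = [-4, -2, 4] − (0)·(-1)·[1, 1, 0] − (2)·(0)·[-2, -2, 2] = [-4, -2, 4]. Then w[k] = R[0,1,k] / -2 for each k, giving w = [-4, -2, 4] / -2 = [2, 1, -2].

w = [2, 1, -2]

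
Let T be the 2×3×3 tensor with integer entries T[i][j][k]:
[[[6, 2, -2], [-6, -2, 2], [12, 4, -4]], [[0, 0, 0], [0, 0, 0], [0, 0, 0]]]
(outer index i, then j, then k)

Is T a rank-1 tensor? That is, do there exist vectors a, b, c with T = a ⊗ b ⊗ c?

The mode-1 fibre T[:,0,0] = [6, 0] gives a = [1, 0] (primitive direction); the mode-2 fibre T[0,:,0] = [6, -6, 12] gives b = [1, -1, 2]; then c[k] = T[0,0,k] / (a[0]·b[0]) = [6, 2, -2] / 1 = [6, 2, -2].
Expanding [1, 0] ⊗ [1, -1, 2] ⊗ [6, 2, -2] reproduces all 18 entries of T, so T = [1, 0] ⊗ [1, -1, 2] ⊗ [6, 2, -2] and rank(T) ≤ 1.
Equivalently every frontal slice T[:,:,k] is c[k] times the rank-1 matrix [1, 0] ⊗ [1, -1, 2]. So T has rank 1 (it is nonzero).

Yes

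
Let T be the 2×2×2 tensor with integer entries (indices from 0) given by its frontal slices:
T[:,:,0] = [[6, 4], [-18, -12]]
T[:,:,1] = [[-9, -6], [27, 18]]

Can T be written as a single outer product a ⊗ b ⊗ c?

Yes

If T = a ⊗ b ⊗ c then every fibre of T is a multiple of the corresponding factor, so read the factors off the fibres through the nonzero entry T[0,0,0] = 6.
The mode-1 fibre T[:,0,0] = [6, -18] gives a = [1, -3] (primitive direction); the mode-2 fibre T[0,:,0] = [6, 4] gives b = [3, 2]; then c[k] = T[0,0,k] / (a[0]·b[0]) = [6, -9] / 3 = [2, -3].
Expanding [1, -3] ⊗ [3, 2] ⊗ [2, -3] reproduces all 8 entries of T, so T = [1, -3] ⊗ [3, 2] ⊗ [2, -3] and rank(T) ≤ 1.
Equivalently every frontal slice T[:,:,k] is c[k] times the rank-1 matrix [1, -3] ⊗ [3, 2]. So T has rank 1 (it is nonzero).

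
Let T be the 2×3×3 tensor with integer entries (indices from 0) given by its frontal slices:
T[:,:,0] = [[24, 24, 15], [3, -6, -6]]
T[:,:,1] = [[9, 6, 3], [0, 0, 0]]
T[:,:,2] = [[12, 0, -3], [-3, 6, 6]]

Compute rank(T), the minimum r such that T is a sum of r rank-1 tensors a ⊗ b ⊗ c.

Lower bound: the mode-3 unfolding of T (rows indexed by k, columns by (i,j) = (0,0), (0,1), (0,2), (1,0), (1,1), (1,2)) is [[24, 24, 15, 3, -6, -6], [9, 6, 3, 0, 0, 0], [12, 0, -3, -3, 6, 6]].
There the 2×2 minor on rows k ∈ {0, 1}, columns (i,j) ∈ {(0,0), (0,1)} is det [[24, 24], [9, 6]] = -72 ≠ 0, so this unfolding has rank ≥ 2; CP rank is at least every unfolding rank, so rank(T) ≥ 2. (Unfolding ranks only ever bound the CP rank from below — rank(T) can be strictly larger than all of them — so the matching upper bound has to come from an explicit 2-term decomposition.)
Upper bound — finding two terms. Write S_k = T[:,:,k] for the frontal slices: S₀ = [[24, 24, 15], [3, -6, -6]], S₁ = [[9, 6, 3], [0, 0, 0]], S₂ = [[12, 0, -3], [-3, 6, 6]].
If T = a₁ ⊗ b₁ ⊗ c₁ + a₂ ⊗ b₂ ⊗ c₂ then each S_k = c₁[k]·a₁b₁ᵀ + c₂[k]·a₂b₂ᵀ. S₀ and S₁ are linearly independent, so a₁b₁ᵀ and a₂b₂ᵀ must span the same plane of matrices: they are the rank-1 matrices of the form x·S₀ + y·S₁.
The 2×2 minor of x·S₀ + y·S₁ on rows {0,1}, columns {0,1} is −216·x² − 72·xy = (-72)·(3·x + y)(x), vanishing at (x:y) = (1:-3) and (0:1).
M₁ = S₀ − 3·S₁ = [[-3, 6, 6], [3, -6, -6]] = (-3)·[1, -1][1, -2, -2]ᵀ and M₂ = S₁ = [[9, 6, 3], [0, 0, 0]] = 3·[1, 0][3, 2, 1]ᵀ, so take a₁ = [1, -1], b₁ = [1, -2, -2], a₂ = [1, 0], b₂ = [3, 2, 1].
Each slice is an integer combination of E₁ = a₁b₁ᵀ and E₂ = a₂b₂ᵀ: S₀ = −3·E₁ + 9·E₂, S₁ = 3·E₂, S₂ = 3·E₁ + 3·E₂; reading off coefficients, c₁ = [-3, 0, 3] and c₂ = [9, 3, 3].
Hence T = [1, -1] ⊗ [1, -2, -2] ⊗ [-3, 0, 3] + [1, 0] ⊗ [3, 2, 1] ⊗ [9, 3, 3], so rank(T) ≤ 2.
These bounds meet, so rank(T) = 2.
Check entry T[1,0,1] = 0: (-1)·(1)·(0) + (0)·(3)·(3) = 0.

2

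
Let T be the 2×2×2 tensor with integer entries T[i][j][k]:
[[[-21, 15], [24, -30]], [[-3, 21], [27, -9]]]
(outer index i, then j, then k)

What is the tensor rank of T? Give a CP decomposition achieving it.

rank(T) = 2

Lower bound: the mode-3 unfolding of T (rows indexed by k, columns by (i,j) = (0,0), (0,1), (1,0), (1,1)) is [[-21, 24, -3, 27], [15, -30, 21, -9]].
There the 2×2 minor on rows k ∈ {0, 1}, columns (i,j) ∈ {(0,0), (0,1)} is det [[-21, 24], [15, -30]] = 270 ≠ 0, so this unfolding has rank ≥ 2; CP rank is at least every unfolding rank, so rank(T) ≥ 2. (Flattening ranks never certify an upper bound on CP rank; for that we must actually write T with 2 rank-1 terms.)
Upper bound — finding two terms. Write S_k = T[:,:,k] for the frontal slices: S₀ = [[-21, 24], [-3, 27]], S₁ = [[15, -30], [21, -9]].
If T = a₁ ⊗ b₁ ⊗ c₁ + a₂ ⊗ b₂ ⊗ c₂ then each S_k = c₁[k]·a₁b₁ᵀ + c₂[k]·a₂b₂ᵀ. S₀ and S₁ are linearly independent, so a₁b₁ᵀ and a₂b₂ᵀ must span the same plane of matrices: they are the rank-1 matrices of the form x·S₀ + y·S₁.
det(x·S₀ + y·S₁) is −495·x² + 495·y² = (-495)·(x − y)(x + y), vanishing at (x:y) = (1:1) and (1:-1).
M₁ = S₀ + S₁ = [[-6, -6], [18, 18]] = (-6)·(1, -3)(1, 1)ᵀ and M₂ = S₀ − S₁ = [[-36, 54], [-24, 36]] = (-6)·(3, 2)(2, -3)ᵀ, so take a₁ = (1, -3), b₁ = (1, 1), a₂ = (3, 2), b₂ = (2, -3).
Each slice is an integer combination of E₁ = a₁b₁ᵀ and E₂ = a₂b₂ᵀ: S₀ = −3·E₁ − 3·E₂, S₁ = −3·E₁ + 3·E₂; reading off coefficients, c₁ = (-3, -3) and c₂ = (-3, 3).
Hence T = (1, -3) ⊗ (1, 1) ⊗ (-3, -3) + (3, 2) ⊗ (2, -3) ⊗ (-3, 3), so rank(T) ≤ 2.
These bounds meet, so rank(T) = 2.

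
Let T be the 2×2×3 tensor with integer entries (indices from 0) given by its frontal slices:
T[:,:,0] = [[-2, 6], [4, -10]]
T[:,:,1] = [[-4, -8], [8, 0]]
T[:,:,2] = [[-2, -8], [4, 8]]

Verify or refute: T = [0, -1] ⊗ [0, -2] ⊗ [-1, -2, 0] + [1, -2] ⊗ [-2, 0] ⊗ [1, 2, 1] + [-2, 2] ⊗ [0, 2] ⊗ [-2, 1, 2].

Reconstruct entry (0,1,0) from the claimed factors: Σₗ aₗ[0]bₗ[1]cₗ[0] = (0)·(-2)·(-1) + (1)·(0)·(1) + (-2)·(2)·(-2) = 8, but T[0,1,0] = 6. The claim is false.

No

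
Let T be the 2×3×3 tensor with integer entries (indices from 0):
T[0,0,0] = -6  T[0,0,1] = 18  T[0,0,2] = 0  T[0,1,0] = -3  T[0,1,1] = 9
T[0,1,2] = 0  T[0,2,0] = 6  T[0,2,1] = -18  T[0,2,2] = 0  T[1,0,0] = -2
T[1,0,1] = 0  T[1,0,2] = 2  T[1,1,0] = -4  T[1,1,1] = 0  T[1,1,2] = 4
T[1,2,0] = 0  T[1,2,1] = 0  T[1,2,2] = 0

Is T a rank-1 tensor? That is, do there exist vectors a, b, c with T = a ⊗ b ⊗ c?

No

The mode-3 unfolding of T (rows indexed by k, columns by (i,j) = (0,0), (0,1), (0,2), (1,0), (1,1), (1,2)) is [[-6, -3, 6, -2, -4, 0], [18, 9, -18, 0, 0, 0], [0, 0, 0, 2, 4, 0]].
There the 2×2 minor on rows k ∈ {0, 1}, columns (i,j) ∈ {(0,0), (1,0)} is det [[-6, -2], [18, 0]] = 36 ≠ 0, so this unfolding has rank ≥ 2; CP rank is at least every unfolding rank, so rank(T) ≥ 2.
In particular rank(T) ≥ 2 > 1, so T is not rank-1.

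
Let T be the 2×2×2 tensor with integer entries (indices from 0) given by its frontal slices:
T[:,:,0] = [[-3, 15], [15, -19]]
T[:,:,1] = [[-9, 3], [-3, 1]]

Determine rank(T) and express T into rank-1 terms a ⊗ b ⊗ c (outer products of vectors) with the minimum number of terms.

rank(T) = 2

Lower bound: the mode-1 unfolding of T (rows indexed by i, columns by (j,k) = (0,0), (0,1), (1,0), (1,1)) is [[-3, -9, 15, 3], [15, -3, -19, 1]].
There the 2×2 minor on rows i ∈ {0, 1}, columns (j,k) ∈ {(0,0), (0,1)} is det [[-3, -9], [15, -3]] = 144 ≠ 0, so this unfolding has rank ≥ 2; CP rank is at least every unfolding rank, so rank(T) ≥ 2. (Flattening ranks never certify an upper bound on CP rank; for that we must actually write T with 2 rank-1 terms.)
Upper bound — finding two terms. Write S_k = T[:,:,k] for the frontal slices: S₀ = [[-3, 15], [15, -19]], S₁ = [[-9, 3], [-3, 1]].
If T = a₁ ⊗ b₁ ⊗ c₁ + a₂ ⊗ b₂ ⊗ c₂ then each S_k = c₁[k]·a₁b₁ᵀ + c₂[k]·a₂b₂ᵀ. S₀ and S₁ are linearly independent, so a₁b₁ᵀ and a₂b₂ᵀ must span the same plane of matrices: they are the rank-1 matrices of the form x·S₀ + y·S₁.
det(x·S₀ + y·S₁) is −168·x² + 168·xy = (-168)·(x − y)(x), vanishing at (x:y) = (1:1) and (0:1).
M₁ = S₀ + S₁ = [[-12, 18], [12, -18]] = (-6)·[1, -1][2, -3]ᵀ and M₂ = S₁ = [[-9, 3], [-3, 1]] = −[3, 1][3, -1]ᵀ, so take a₁ = [1, -1], b₁ = [2, -3], a₂ = [3, 1], b₂ = [3, -1].
Each slice is an integer combination of E₁ = a₁b₁ᵀ and E₂ = a₂b₂ᵀ: S₀ = −6·E₁ + E₂, S₁ = −E₂; reading off coefficients, c₁ = [-6, 0] and c₂ = [1, -1].
Hence T = [1, -1] ⊗ [2, -3] ⊗ [-6, 0] + [3, 1] ⊗ [3, -1] ⊗ [1, -1], so rank(T) ≤ 2.
These bounds meet, so rank(T) = 2.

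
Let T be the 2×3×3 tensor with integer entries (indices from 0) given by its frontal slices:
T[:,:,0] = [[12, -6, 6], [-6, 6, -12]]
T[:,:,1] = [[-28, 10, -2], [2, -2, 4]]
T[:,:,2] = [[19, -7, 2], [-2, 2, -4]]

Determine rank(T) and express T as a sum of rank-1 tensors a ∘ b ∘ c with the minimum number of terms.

Lower bound: the mode-3 unfolding of T (rows indexed by k, columns by (i,j) = (0,0), (0,1), (0,2), (1,0), (1,1), (1,2)) is [[12, -6, 6, -6, 6, -12], [-28, 10, -2, 2, -2, 4], [19, -7, 2, -2, 2, -4]].
There the 2×2 minor on rows k ∈ {0, 1}, columns (i,j) ∈ {(0,0), (0,1)} is det [[12, -6], [-28, 10]] = -48 ≠ 0, so this unfolding has rank ≥ 2; CP rank is at least every unfolding rank, so rank(T) ≥ 2. (Unfolding ranks only ever bound the CP rank from below — rank(T) can be strictly larger than all of them — so the matching upper bound has to come from an explicit 2-term decomposition.)
Upper bound — finding two terms. Write S_k = T[:,:,k] for the frontal slices: S₀ = [[12, -6, 6], [-6, 6, -12]], S₁ = [[-28, 10, -2], [2, -2, 4]], S₂ = [[19, -7, 2], [-2, 2, -4]].
If T = a₁ ∘ b₁ ∘ c₁ + a₂ ∘ b₂ ∘ c₂ then each S_k = c₁[k]·a₁b₁ᵀ + c₂[k]·a₂b₂ᵀ. S₀ and S₁ are linearly independent, so a₁b₁ᵀ and a₂b₂ᵀ must span the same plane of matrices: they are the rank-1 matrices of the form x·S₀ + y·S₁.
The 2×2 minor of x·S₀ + y·S₁ on rows {0,1}, columns {0,1} is 36·x² − 120·xy + 36·y² = 12·(x − 3·y)(3·x − y), vanishing at (x:y) = (3:1) and (1:3).
M₁ = 3·S₀ + S₁ = [[8, -8, 16], [-16, 16, -32]] = 8·(1, -2)(1, -1, 2)ᵀ and M₂ = S₀ + 3·S₁ = [[-72, 24, 0], [0, 0, 0]] = (-24)·(1, 0)(3, -1, 0)ᵀ, so take a₁ = (1, -2), b₁ = (1, -1, 2), a₂ = (1, 0), b₂ = (3, -1, 0).
Each slice is an integer combination of E₁ = a₁b₁ᵀ and E₂ = a₂b₂ᵀ: S₀ = 3·E₁ + 3·E₂, S₁ = −E₁ − 9·E₂, S₂ = E₁ + 6·E₂; reading off coefficients, c₁ = (3, -1, 1) and c₂ = (3, -9, 6).
Hence T = (1, -2) ∘ (1, -1, 2) ∘ (3, -1, 1) + (1, 0) ∘ (3, -1, 0) ∘ (3, -9, 6), so rank(T) ≤ 2.
These bounds meet, so rank(T) = 2.
Check entry T[1,1,1] = -2: (-2)·(-1)·(-1) + (0)·(-1)·(-9) = -2.

rank(T) = 2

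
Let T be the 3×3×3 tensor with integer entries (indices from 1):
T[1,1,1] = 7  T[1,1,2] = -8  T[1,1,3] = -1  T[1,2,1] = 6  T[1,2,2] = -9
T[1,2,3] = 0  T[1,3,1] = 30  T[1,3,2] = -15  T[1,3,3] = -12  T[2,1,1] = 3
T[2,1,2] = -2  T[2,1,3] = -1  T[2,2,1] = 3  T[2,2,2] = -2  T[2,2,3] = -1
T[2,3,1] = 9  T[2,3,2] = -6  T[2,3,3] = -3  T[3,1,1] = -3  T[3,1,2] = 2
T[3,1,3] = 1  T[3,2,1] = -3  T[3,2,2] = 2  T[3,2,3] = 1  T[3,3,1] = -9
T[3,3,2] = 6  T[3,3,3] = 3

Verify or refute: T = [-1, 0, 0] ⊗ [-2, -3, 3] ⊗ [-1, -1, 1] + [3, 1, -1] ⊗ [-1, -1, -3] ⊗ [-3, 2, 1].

Reconstruct entrywise from the claimed factors. For example, T[1,2,3] = 0 and Σₗ aₗ[1]bₗ[2]cₗ[3] = (-1)·(-3)·(1) + (3)·(-1)·(1) = 0; checking all 27 entries, every one matches. The claim holds.

Yes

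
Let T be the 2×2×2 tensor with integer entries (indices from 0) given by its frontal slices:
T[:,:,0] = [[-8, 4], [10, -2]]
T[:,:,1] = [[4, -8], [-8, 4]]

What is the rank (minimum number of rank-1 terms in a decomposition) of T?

2

Lower bound: the mode-2 unfolding of T (rows indexed by j, columns by (i,k) = (0,0), (0,1), (1,0), (1,1)) is [[-8, 4, 10, -8], [4, -8, -2, 4]].
There the 2×2 minor on rows j ∈ {0, 1}, columns (i,k) ∈ {(0,0), (0,1)} is det [[-8, 4], [4, -8]] = 48 ≠ 0, so this unfolding has rank ≥ 2; CP rank is at least every unfolding rank, so rank(T) ≥ 2. (Flattening ranks never certify an upper bound on CP rank; for that we must actually write T with 2 rank-1 terms.)
Upper bound — finding two terms. Write S_k = T[:,:,k] for the frontal slices: S₀ = [[-8, 4], [10, -2]], S₁ = [[4, -8], [-8, 4]].
If T = a₁ ∘ b₁ ∘ c₁ + a₂ ∘ b₂ ∘ c₂ then each S_k = c₁[k]·a₁b₁ᵀ + c₂[k]·a₂b₂ᵀ. S₀ and S₁ are linearly independent, so a₁b₁ᵀ and a₂b₂ᵀ must span the same plane of matrices: they are the rank-1 matrices of the form x·S₀ + y·S₁.
det(x·S₀ + y·S₁) is −24·x² + 72·xy − 48·y² = (-24)·(x − 2·y)(x − y), vanishing at (x:y) = (2:1) and (1:1).
M₁ = 2·S₀ + S₁ = [[-12, 0], [12, 0]] = (-12)·[1, -1][1, 0]ᵀ and M₂ = S₀ + S₁ = [[-4, -4], [2, 2]] = (-2)·[2, -1][1, 1]ᵀ, so take a₁ = [1, -1], b₁ = [1, 0], a₂ = [2, -1], b₂ = [1, 1].
Each slice is an integer combination of E₁ = a₁b₁ᵀ and E₂ = a₂b₂ᵀ: S₀ = −12·E₁ + 2·E₂, S₁ = 12·E₁ − 4·E₂; reading off coefficients, c₁ = [-12, 12] and c₂ = [2, -4].
Hence T = [1, -1] ∘ [1, 0] ∘ [-12, 12] + [2, -1] ∘ [1, 1] ∘ [2, -4], so rank(T) ≤ 2.
These bounds meet, so rank(T) = 2.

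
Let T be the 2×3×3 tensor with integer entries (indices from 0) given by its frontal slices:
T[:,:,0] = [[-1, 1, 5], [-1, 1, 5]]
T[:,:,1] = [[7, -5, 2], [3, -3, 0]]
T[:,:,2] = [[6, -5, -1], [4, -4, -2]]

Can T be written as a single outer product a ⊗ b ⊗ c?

No

The mode-3 unfolding of T (rows indexed by k, columns by (i,j) = (0,0), (0,1), (0,2), (1,0), (1,1), (1,2)) is [[-1, 1, 5, -1, 1, 5], [7, -5, 2, 3, -3, 0], [6, -5, -1, 4, -4, -2]].
There the 3×3 minor on rows k ∈ {0, 1, 2}, columns (i,j) ∈ {(0,0), (0,1), (0,2)} is det [[-1, 1, 5], [7, -5, 2], [6, -5, -1]] = -21 ≠ 0, so this unfolding has rank ≥ 3; CP rank is at least every unfolding rank, so rank(T) ≥ 3.
In particular rank(T) ≥ 3 > 1, so T is not rank-1.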